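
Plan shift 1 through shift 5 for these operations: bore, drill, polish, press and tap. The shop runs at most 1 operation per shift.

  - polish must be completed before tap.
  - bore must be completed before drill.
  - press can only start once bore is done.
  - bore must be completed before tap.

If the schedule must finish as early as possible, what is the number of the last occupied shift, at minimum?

The precedence chain requires at least 2 distinct shifts.
With at most 1 per shift and 5 operations, at least 5 shifts are needed.
5 works (last occupied shift: shift 5): for example tap in shift 3; drill in shift 4; press in shift 5; bore in shift 1; polish in shift 2.

5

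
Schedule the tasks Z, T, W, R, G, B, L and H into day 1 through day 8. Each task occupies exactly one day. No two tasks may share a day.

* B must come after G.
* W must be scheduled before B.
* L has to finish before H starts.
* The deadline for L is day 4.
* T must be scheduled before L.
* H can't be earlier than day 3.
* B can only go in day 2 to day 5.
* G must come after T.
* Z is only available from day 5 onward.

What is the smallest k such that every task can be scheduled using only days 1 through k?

The precedence chain requires at least 3 distinct days.
With at most 1 per day and 8 tasks, at least 8 days are needed.
Z can't be placed before day 5, so the schedule must run through at least day 5.
8 works (last occupied day: day 8): for example G in day 3, L in day 2, R in day 8, H in day 7, T in day 1, Z in day 6, B in day 5, W in day 4.

8 days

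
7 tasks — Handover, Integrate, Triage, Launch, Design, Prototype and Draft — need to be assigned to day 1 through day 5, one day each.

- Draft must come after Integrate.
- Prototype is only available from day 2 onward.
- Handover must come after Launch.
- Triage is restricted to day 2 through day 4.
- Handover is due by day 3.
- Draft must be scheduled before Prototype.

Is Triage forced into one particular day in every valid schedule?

No

Triage can be day 2 (e.g. Launch in day 1; Prototype in day 3; Integrate in day 1; Design in day 1; Draft in day 2; Triage in day 2; Handover in day 2) or day 3 (e.g. Integrate -> day 1, Handover -> day 2, Prototype -> day 3, Triage -> day 3, Draft -> day 2, Design -> day 1, Launch -> day 1).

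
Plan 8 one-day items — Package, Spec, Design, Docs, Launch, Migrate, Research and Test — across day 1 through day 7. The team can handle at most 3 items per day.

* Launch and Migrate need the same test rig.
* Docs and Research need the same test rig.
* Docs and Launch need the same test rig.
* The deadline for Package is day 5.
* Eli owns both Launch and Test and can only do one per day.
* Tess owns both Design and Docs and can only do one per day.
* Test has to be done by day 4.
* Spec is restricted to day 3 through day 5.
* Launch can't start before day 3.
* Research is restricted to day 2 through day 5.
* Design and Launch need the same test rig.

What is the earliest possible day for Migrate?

day 1

Migrate at day 1 is achievable: Design=day 2; Launch=day 3; Spec=day 3; Test=day 1; Research=day 2; Docs=day 4; Package=day 1; Migrate=day 1.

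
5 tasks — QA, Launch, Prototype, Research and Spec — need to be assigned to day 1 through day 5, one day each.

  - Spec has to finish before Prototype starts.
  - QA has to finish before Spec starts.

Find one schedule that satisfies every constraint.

Launch -> day 1; Spec -> day 2; Research -> day 1; QA -> day 1; Prototype -> day 3

Checking: Spec(day 2) before Prototype(day 3); QA(day 1) before Spec(day 2).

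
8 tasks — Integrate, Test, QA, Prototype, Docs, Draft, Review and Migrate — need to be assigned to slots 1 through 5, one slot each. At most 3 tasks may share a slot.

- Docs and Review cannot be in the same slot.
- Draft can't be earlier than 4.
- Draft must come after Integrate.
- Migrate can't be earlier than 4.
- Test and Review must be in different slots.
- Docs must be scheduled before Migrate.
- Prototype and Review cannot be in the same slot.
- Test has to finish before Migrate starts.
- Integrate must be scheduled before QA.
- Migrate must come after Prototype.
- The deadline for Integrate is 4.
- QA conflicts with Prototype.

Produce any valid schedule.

QA in 2, Test in 1, Prototype in 1, Docs in 2, Draft in 4, Migrate in 4, Integrate in 1, Review in 3

Checking: Prototype(1) before Migrate(4); Test(1) before Migrate(4); Docs(2) before Migrate(4); Integrate(1) before Draft(4); Integrate(1) before QA(2); Docs(2) != Review(3); QA(2) != Prototype(1); Prototype(1) != Review(3); Test(1) != Review(3); Integrate=1 in [1,4]; Migrate=4 in [4,5]; Draft=4 in [4,5]; max 3 per slot (cap 3).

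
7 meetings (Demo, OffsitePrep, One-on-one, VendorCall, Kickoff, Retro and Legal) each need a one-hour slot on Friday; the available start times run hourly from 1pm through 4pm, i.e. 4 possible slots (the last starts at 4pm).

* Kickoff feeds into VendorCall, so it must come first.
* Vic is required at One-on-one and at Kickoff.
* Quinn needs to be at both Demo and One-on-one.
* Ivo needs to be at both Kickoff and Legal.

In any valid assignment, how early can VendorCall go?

Precedence pushes VendorCall to at least 2pm.
VendorCall at 2pm is achievable: Demo in 1pm, Legal in 2pm, VendorCall in 2pm, Retro in 1pm, OffsitePrep in 1pm, One-on-one in 2pm, Kickoff in 1pm.

2pm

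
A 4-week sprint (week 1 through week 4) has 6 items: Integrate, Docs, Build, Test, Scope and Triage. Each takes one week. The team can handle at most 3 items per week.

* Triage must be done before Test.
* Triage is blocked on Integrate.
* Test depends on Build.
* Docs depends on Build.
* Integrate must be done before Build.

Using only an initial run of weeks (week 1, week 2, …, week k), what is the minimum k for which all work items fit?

3 weeks

The precedence chain requires at least 3 distinct weeks.
With at most 3 per week and 6 work items, at least 2 weeks are needed.
3 works (last occupied week: week 3): for example Integrate=week 1; Scope=week 1; Triage=week 2; Build=week 2; Docs=week 3; Test=week 3.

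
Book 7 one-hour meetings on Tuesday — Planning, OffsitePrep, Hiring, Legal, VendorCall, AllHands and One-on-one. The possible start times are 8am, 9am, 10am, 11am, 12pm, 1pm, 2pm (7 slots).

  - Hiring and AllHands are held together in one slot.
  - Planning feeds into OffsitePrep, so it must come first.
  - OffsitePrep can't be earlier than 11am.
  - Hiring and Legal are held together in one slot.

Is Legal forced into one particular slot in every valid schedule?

No

Legal can be 8am (e.g. Hiring -> 8am, Legal -> 8am, AllHands -> 8am, OffsitePrep -> 11am, One-on-one -> 8am, Planning -> 8am, VendorCall -> 8am) or 9am (e.g. Legal in 9am; One-on-one in 8am; AllHands in 9am; OffsitePrep in 11am; VendorCall in 8am; Hiring in 9am; Planning in 8am).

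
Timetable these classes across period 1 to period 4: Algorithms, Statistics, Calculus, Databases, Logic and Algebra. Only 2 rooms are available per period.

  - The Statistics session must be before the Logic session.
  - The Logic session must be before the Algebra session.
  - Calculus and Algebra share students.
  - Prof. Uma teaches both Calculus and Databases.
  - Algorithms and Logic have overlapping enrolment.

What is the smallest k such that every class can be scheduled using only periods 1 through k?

3

The precedence chain requires at least 3 distinct periods.
With at most 2 per period and 6 classes, at least 3 periods are needed.
3 works (last occupied period: period 3): for example Logic -> period 2, Algorithms -> period 1, Statistics -> period 1, Algebra -> period 3, Databases -> period 3, Calculus -> period 2.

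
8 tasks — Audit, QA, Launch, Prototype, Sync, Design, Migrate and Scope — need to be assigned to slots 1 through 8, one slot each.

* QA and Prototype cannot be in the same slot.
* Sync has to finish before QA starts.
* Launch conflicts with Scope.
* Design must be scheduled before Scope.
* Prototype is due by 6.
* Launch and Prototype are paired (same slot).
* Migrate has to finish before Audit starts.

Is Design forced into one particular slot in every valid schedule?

Design can be 1 (e.g. Audit -> 2; Design -> 1; Scope -> 2; Launch -> 1; QA -> 2; Sync -> 1; Migrate -> 1; Prototype -> 1) or 2 (e.g. Migrate -> 1, Prototype -> 1, Scope -> 3, QA -> 2, Design -> 2, Launch -> 1, Sync -> 1, Audit -> 2).

No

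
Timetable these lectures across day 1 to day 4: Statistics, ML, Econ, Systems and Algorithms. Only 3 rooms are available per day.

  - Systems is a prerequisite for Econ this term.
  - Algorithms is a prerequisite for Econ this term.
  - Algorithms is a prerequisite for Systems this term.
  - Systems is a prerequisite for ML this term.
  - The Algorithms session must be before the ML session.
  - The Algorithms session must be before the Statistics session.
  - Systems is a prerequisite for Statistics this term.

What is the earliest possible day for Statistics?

Precedence pushes Statistics to at least day 3.
Statistics at day 3 is achievable: ML in day 3; Statistics in day 3; Econ in day 3; Systems in day 2; Algorithms in day 1.

day 3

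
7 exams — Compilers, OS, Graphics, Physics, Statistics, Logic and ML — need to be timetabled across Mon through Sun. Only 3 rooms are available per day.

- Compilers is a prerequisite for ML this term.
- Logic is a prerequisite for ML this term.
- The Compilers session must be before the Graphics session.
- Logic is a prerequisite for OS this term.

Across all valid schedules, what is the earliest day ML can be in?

Tue

Precedence pushes ML to at least Tue.
ML at Tue is achievable: Physics=Mon; Graphics=Tue; Compilers=Mon; Logic=Mon; ML=Tue; Statistics=Wed; OS=Tue.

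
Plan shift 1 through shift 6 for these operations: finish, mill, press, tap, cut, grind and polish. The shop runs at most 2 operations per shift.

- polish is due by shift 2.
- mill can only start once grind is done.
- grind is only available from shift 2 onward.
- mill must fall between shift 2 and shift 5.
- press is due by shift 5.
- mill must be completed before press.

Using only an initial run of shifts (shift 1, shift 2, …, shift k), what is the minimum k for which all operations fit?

The precedence chain requires at least 3 distinct shifts.
With at most 2 per shift and 7 operations, at least 4 shifts are needed.
Propagating the time windows through the other constraints, press can't land before shift 4, so the schedule must run through at least shift 4.
4 works (last occupied shift: shift 4): for example tap -> shift 2; mill -> shift 3; finish -> shift 1; grind -> shift 2; press -> shift 4; cut -> shift 3; polish -> shift 1.

4 shifts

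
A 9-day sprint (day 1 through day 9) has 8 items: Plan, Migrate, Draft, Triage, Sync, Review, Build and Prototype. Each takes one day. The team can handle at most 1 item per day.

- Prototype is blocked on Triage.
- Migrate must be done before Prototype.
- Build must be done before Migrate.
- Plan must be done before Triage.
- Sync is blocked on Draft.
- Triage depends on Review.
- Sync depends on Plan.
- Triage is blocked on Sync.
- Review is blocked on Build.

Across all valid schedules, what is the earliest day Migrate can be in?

day 2

Precedence pushes Migrate to at least day 2; downstream work caps Migrate at day 8.
Migrate at day 2 is achievable: Triage=day 7, Sync=day 5, Build=day 1, Plan=day 3, Review=day 6, Draft=day 4, Migrate=day 2, Prototype=day 8.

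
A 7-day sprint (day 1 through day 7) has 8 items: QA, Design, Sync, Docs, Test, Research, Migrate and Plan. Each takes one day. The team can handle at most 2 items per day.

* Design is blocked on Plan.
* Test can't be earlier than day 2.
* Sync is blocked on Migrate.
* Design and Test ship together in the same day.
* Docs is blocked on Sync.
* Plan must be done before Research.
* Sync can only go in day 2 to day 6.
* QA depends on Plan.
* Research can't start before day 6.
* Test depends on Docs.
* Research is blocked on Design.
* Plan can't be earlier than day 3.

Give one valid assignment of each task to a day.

Docs in day 3; Design in day 4; Plan in day 3; Test in day 4; QA in day 5; Migrate in day 1; Research in day 6; Sync in day 2

Checking: Plan(day 3) before Research(day 6); Migrate(day 1) before Sync(day 2); Plan(day 3) before Design(day 4); Plan(day 3) before QA(day 5); Docs(day 3) before Test(day 4); Design(day 4) before Research(day 6); Sync(day 2) before Docs(day 3); Design = Test = day 4; Test=day 4 in [day 2,day 7]; Research=day 6 in [day 6,day 7]; Plan=day 3 in [day 3,day 7]; Sync=day 2 in [day 2,day 6]; max 2 per day (cap 2).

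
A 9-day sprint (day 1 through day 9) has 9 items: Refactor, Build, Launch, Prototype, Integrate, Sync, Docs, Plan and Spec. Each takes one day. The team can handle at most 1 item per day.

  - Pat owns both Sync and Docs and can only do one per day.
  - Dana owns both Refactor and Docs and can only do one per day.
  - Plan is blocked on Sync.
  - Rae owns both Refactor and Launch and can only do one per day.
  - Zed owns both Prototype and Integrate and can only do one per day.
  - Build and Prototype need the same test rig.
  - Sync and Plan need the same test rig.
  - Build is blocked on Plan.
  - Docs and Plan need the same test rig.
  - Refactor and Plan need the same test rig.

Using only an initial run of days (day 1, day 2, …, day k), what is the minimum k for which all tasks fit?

The precedence chain requires at least 3 distinct days.
With at most 1 per day and 9 tasks, at least 9 days are needed.
9 works (last occupied day: day 9): for example Build in day 3; Refactor in day 4; Plan in day 2; Docs in day 8; Sync in day 1; Launch in day 5; Spec in day 9; Integrate in day 7; Prototype in day 6.

9 days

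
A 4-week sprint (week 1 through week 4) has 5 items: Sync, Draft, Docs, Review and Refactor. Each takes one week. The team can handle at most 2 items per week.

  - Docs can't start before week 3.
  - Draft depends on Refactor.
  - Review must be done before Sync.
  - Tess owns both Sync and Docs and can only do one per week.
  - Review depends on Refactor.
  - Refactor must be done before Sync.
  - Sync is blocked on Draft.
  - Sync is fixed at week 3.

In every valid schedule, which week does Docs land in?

week 4

Docs's window is week 3–week 4.
Sync is fixed at week 3, and Docs can't share a week with Sync.
So Docs must be week 4.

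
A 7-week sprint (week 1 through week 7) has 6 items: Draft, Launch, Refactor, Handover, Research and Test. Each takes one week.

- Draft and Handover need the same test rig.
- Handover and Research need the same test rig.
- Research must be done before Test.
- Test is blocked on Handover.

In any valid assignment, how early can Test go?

Precedence pushes Test to at least week 2.
Test at week 3 is achievable: Launch -> week 1, Research -> week 2, Handover -> week 1, Refactor -> week 1, Draft -> week 2, Test -> week 3.
Nothing earlier works — the conflict constraints rule out every week before week 3.

week 3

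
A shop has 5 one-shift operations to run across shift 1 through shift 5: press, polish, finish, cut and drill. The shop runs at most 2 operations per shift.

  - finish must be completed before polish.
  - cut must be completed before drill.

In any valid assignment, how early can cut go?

Downstream work caps cut at shift 4.
cut at shift 1 is achievable: polish in shift 2, finish in shift 1, drill in shift 2, cut in shift 1, press in shift 3.

shift 1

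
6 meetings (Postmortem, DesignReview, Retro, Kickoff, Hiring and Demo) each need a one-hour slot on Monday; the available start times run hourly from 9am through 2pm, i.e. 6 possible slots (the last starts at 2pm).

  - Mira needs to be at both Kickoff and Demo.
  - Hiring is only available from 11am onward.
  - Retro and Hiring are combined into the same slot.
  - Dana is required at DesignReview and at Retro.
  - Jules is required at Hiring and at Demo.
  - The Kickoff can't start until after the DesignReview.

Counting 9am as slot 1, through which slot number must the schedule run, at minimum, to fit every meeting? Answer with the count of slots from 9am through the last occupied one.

The precedence chain requires at least 2 distinct slots.
Hiring can't be placed before 11am — that is slot 3 counting from 9am — so the schedule must run through at least 3 slots.
3 works (last occupied slot: 11am): for example DesignReview=9am, Kickoff=10am, Postmortem=9am, Demo=9am, Hiring=11am, Retro=11am.

3 slots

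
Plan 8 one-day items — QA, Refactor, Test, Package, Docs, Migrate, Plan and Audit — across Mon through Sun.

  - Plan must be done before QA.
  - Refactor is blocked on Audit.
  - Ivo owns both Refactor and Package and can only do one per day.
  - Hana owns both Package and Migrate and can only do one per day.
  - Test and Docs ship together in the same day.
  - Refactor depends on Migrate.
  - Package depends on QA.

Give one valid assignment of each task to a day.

Refactor=Tue; Migrate=Mon; Audit=Mon; QA=Tue; Docs=Mon; Test=Mon; Plan=Mon; Package=Wed

Checking: QA(Tue) before Package(Wed); Plan(Mon) before QA(Tue); Audit(Mon) before Refactor(Tue); Migrate(Mon) before Refactor(Tue); Refactor(Tue) != Package(Wed); Package(Wed) != Migrate(Mon); Test = Docs = Mon.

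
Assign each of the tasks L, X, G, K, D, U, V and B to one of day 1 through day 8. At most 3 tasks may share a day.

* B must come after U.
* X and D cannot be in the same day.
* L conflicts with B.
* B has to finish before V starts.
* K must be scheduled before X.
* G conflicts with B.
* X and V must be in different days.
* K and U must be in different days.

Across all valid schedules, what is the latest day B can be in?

Precedence pushes B to at least day 2; downstream work caps B at day 7.
B at day 7 is achievable: X=day 2, V=day 8, U=day 2, K=day 1, G=day 1, B=day 7, D=day 3, L=day 1.

day 7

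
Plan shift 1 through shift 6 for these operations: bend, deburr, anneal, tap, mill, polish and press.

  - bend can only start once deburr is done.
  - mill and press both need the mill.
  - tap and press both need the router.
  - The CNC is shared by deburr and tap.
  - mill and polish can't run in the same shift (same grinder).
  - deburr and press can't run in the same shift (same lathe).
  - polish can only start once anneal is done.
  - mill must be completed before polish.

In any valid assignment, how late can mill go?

Downstream work caps mill at shift 5.
mill at shift 5 is achievable: press=shift 3; bend=shift 2; polish=shift 6; deburr=shift 1; anneal=shift 1; tap=shift 2; mill=shift 5.

shift 5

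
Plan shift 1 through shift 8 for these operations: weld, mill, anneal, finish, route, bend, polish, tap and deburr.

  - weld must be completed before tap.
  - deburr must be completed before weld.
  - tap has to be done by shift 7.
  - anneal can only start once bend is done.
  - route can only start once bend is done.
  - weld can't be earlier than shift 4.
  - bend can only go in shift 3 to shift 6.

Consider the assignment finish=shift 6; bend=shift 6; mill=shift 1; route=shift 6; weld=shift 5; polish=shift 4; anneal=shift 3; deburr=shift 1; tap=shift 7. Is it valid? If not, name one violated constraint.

Invalid. anneal can only start once bend is done.

tap has to be done by shift 7 — holds.
anneal can only start once bend is done — violated.
bend can only go in shift 3 to shift 6 — holds.
weld can't be earlier than shift 4 — holds.
route can only start once bend is done — violated.
deburr must be completed before weld — holds.
weld must be completed before tap — holds.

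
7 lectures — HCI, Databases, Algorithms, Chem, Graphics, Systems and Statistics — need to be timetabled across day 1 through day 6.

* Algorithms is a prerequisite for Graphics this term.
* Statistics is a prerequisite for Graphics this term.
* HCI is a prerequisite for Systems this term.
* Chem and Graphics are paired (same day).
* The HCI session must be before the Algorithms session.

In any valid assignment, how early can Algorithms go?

Precedence pushes Algorithms to at least day 2; downstream work caps Algorithms at day 5.
Algorithms at day 2 is achievable: Graphics in day 3, Algorithms in day 2, Statistics in day 1, HCI in day 1, Systems in day 2, Databases in day 1, Chem in day 3.

day 2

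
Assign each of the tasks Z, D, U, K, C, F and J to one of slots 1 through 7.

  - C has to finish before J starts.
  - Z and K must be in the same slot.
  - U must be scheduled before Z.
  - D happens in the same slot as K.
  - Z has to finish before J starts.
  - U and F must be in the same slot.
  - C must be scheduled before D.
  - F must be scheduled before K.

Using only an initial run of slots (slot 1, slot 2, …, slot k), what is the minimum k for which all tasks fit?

3

The precedence chain requires at least 3 distinct slots.
3 works (last occupied slot: 3): for example K in 2, D in 2, C in 1, J in 3, U in 1, F in 1, Z in 2.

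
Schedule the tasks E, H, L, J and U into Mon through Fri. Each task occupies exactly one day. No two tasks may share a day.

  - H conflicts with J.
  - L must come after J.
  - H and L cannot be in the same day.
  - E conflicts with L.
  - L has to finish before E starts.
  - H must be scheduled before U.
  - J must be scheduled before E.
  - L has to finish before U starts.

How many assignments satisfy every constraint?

7

Splitting on E: it can be Wed (1), Thu (3), Fri (3). Listing each branch's schedules as (H, L, J, U):
E=Wed: (Thu,Tue,Mon,Fri) — 1.
E=Thu: (Mon,Wed,Tue,Fri) (Tue,Wed,Mon,Fri) (Wed,Tue,Mon,Fri) — 3.
E=Fri: (Mon,Wed,Tue,Thu) (Tue,Wed,Mon,Thu) (Wed,Tue,Mon,Thu) — 3.
Summing: 1 + 3 + 3 = 7.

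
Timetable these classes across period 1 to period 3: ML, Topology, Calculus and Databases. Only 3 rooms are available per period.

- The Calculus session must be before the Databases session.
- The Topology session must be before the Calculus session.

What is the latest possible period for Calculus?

Precedence pushes Calculus to at least period 2; downstream work caps Calculus at period 2.
Calculus at period 2 is achievable: Calculus in period 2; Topology in period 1; Databases in period 3; ML in period 1.

period 2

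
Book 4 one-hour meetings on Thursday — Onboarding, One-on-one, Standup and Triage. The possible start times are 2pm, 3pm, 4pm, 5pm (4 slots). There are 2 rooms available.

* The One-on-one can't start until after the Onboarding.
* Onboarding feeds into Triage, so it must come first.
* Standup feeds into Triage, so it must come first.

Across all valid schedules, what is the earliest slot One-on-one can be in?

3pm

Precedence pushes One-on-one to at least 3pm.
One-on-one at 3pm is achievable: Triage in 3pm, Onboarding in 2pm, Standup in 2pm, One-on-one in 3pm.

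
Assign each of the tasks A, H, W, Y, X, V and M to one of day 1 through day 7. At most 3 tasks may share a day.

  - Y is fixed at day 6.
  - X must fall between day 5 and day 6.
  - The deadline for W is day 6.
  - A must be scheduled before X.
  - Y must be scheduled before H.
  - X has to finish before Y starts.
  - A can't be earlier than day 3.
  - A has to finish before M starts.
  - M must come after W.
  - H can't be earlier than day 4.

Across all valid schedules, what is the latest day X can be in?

day 5

X is available from day 5; X's own window allows nothing later than day 6; downstream work caps X at day 5.
X at day 5 is achievable: W in day 1; Y in day 6; H in day 7; M in day 4; V in day 1; X in day 5; A in day 3.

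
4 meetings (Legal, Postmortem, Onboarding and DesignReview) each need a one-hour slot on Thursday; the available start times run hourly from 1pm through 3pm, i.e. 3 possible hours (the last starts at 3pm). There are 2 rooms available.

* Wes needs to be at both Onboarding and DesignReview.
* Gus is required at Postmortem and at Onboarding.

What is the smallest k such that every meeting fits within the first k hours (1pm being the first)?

2

With at most 2 per hour and 4 meetings, at least 2 hours are needed.
2 works (last occupied hour: 2pm): for example Legal=1pm; Onboarding=1pm; DesignReview=2pm; Postmortem=2pm.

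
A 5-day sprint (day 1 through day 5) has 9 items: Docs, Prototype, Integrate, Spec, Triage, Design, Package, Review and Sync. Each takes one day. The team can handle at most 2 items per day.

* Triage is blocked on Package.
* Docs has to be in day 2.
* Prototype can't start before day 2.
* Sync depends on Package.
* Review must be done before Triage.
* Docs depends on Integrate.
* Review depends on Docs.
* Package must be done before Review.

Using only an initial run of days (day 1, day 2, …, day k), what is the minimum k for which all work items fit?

The precedence chain requires at least 4 distinct days.
With at most 2 per day and 9 work items, at least 5 days are needed.
5 works (last occupied day: day 5): for example Integrate in day 1, Package in day 1, Spec in day 4, Review in day 3, Sync in day 3, Prototype in day 2, Triage in day 4, Docs in day 2, Design in day 5.

5 days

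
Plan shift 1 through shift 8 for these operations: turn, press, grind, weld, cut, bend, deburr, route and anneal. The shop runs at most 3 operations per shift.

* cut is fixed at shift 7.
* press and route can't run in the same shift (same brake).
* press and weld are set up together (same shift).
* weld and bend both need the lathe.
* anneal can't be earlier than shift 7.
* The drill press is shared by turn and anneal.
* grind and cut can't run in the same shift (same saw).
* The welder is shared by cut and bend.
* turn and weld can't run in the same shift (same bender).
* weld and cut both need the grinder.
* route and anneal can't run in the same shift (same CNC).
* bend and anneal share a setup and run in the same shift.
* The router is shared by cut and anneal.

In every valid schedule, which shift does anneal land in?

anneal's window is shift 7–shift 8.
cut is fixed at shift 7, and anneal can't share a shift with cut.
So anneal must be shift 8.

shift 8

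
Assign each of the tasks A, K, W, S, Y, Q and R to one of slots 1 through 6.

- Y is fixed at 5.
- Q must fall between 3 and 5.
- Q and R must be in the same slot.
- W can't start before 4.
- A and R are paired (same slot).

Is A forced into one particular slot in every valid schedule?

No

A can be 3 (e.g. A in 3, Y in 5, W in 4, S in 1, K in 1, R in 3, Q in 3) or 4 (e.g. R=4, Y=5, K=1, S=1, W=4, A=4, Q=4).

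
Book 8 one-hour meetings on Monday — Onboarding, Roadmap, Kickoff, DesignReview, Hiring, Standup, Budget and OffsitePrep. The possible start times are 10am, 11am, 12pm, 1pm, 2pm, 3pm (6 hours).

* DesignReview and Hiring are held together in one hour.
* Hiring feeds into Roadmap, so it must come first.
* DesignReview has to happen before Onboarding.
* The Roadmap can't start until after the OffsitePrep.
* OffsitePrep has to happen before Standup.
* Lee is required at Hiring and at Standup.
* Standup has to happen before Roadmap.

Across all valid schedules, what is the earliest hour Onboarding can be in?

Precedence pushes Onboarding to at least 11am.
Onboarding at 11am is achievable: OffsitePrep in 10am, Budget in 10am, Onboarding in 11am, Standup in 11am, DesignReview in 10am, Hiring in 10am, Kickoff in 10am, Roadmap in 12pm.

11am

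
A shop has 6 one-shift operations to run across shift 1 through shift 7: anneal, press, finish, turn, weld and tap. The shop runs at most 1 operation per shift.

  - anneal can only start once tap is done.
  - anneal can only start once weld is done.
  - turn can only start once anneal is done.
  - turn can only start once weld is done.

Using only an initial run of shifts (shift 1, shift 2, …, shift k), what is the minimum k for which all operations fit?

The precedence chain requires at least 3 distinct shifts.
With at most 1 per shift and 6 operations, at least 6 shifts are needed.
6 works (last occupied shift: shift 6): for example turn=shift 4; press=shift 5; tap=shift 2; finish=shift 6; weld=shift 1; anneal=shift 3.

6 shifts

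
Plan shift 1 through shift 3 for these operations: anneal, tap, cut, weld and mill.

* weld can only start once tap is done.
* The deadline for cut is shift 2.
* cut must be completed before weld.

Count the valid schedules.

45

Splitting on anneal: it can be shift 1 (15), shift 2 (15), shift 3 (15). Listing each branch's schedules as (tap, cut, weld, mill) by shift number:
anneal=shift 1: (1,1,2,1) (1,1,2,2) (1,1,2,3) (1,1,3,1) (1,1,3,2) (1,1,3,3) (1,2,3,1) (1,2,3,2) (1,2,3,3) (2,1,3,1) (2,1,3,2) (2,1,3,3) (2,2,3,1) (2,2,3,2) (2,2,3,3) — 15.
anneal=shift 2: (1,1,2,1) (1,1,2,2) (1,1,2,3) (1,1,3,1) (1,1,3,2) (1,1,3,3) (1,2,3,1) (1,2,3,2) (1,2,3,3) (2,1,3,1) (2,1,3,2) (2,1,3,3) (2,2,3,1) (2,2,3,2) (2,2,3,3) — 15.
anneal=shift 3: (1,1,2,1) (1,1,2,2) (1,1,2,3) (1,1,3,1) (1,1,3,2) (1,1,3,3) (1,2,3,1) (1,2,3,2) (1,2,3,3) (2,1,3,1) (2,1,3,2) (2,1,3,3) (2,2,3,1) (2,2,3,2) (2,2,3,3) — 15.
Summing: 15 + 15 + 15 = 45.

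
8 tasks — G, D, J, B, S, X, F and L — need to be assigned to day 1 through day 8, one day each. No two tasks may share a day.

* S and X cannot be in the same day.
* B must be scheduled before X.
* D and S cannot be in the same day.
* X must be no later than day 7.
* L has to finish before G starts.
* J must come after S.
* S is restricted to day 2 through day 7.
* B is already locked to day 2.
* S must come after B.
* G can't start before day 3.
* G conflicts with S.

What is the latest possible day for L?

Downstream work caps L at day 7.
L at day 7 is achievable: J in day 5, B in day 2, D in day 1, G in day 8, X in day 4, L in day 7, F in day 6, S in day 3.

day 7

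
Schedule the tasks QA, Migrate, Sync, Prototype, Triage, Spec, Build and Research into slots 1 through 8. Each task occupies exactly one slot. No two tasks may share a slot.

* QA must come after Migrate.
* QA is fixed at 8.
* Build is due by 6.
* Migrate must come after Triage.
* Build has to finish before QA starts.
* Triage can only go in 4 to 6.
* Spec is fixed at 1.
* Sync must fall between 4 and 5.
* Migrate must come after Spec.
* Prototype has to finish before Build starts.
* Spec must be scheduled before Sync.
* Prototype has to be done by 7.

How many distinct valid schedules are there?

Splitting on Migrate: it can be 6 (2), 7 (12). Listing each branch's schedules as (QA, Sync, Prototype, Triage, Spec, Build, Research):
Migrate=6: (8,4,2,5,1,3,7) (8,5,2,4,1,3,7) — 2.
Migrate=7: (8,4,2,5,1,3,6) (8,4,2,5,1,6,3) (8,4,2,6,1,3,5) (8,4,2,6,1,5,3) (8,4,3,5,1,6,2) (8,4,3,6,1,5,2) (8,5,2,4,1,3,6) (8,5,2,4,1,6,3) (8,5,2,6,1,3,4) (8,5,2,6,1,4,3) (8,5,3,4,1,6,2) (8,5,3,6,1,4,2) — 12.
Summing: 2 + 12 = 14.

14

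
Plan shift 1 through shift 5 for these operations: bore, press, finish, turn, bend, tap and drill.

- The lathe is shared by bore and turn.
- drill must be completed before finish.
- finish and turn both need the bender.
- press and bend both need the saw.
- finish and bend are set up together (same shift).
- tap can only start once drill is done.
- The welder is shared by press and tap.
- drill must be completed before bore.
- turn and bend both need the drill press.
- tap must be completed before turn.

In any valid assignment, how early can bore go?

Precedence pushes bore to at least shift 2.
bore at shift 2 is achievable: finish in shift 2; bend in shift 2; bore in shift 2; tap in shift 2; press in shift 1; drill in shift 1; turn in shift 3.

shift 2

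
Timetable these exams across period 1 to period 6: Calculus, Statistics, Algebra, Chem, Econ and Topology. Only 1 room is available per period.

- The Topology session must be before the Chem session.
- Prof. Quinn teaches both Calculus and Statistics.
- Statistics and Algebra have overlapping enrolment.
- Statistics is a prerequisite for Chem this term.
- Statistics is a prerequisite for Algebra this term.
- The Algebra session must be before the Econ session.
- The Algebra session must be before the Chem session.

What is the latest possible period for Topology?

Downstream work caps Topology at period 5.
Topology at period 5 is achievable: Algebra in period 2; Calculus in period 4; Chem in period 6; Econ in period 3; Topology in period 5; Statistics in period 1.

period 5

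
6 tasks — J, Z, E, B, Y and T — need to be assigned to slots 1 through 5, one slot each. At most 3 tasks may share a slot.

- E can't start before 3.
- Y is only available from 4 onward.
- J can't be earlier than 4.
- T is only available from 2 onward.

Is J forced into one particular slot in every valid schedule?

No

J can be 4 (e.g. Z in 1; T in 2; B in 1; E in 3; J in 4; Y in 4) or 5 (e.g. Z=1, B=1, J=5, Y=4, T=2, E=3).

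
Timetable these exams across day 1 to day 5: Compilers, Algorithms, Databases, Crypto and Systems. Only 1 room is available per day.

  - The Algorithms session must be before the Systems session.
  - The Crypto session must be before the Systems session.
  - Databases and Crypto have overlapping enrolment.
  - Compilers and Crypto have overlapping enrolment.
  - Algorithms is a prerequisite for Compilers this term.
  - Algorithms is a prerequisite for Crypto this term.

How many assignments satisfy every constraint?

15

Splitting on Compilers: it can be day 2 (3), day 3 (4), day 4 (4), day 5 (4). Listing each branch's schedules as (Algorithms, Databases, Crypto, Systems) by day number:
Compilers=day 2: (1,3,4,5) (1,4,3,5) (1,5,3,4) — 3.
Compilers=day 3: (1,2,4,5) (1,4,2,5) (1,5,2,4) (2,1,4,5) — 4.
Compilers=day 4: (1,2,3,5) (1,3,2,5) (1,5,2,3) (2,1,3,5) — 4.
Compilers=day 5: (1,2,3,4) (1,3,2,4) (1,4,2,3) (2,1,3,4) — 4.
Summing: 3 + 4 + 4 + 4 = 15.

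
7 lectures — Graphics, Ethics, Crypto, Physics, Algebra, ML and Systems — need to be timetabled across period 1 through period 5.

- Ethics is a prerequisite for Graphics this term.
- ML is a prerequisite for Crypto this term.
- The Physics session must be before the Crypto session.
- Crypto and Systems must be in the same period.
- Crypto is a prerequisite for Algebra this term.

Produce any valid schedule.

Systems -> period 2; Ethics -> period 1; Crypto -> period 2; Physics -> period 1; ML -> period 1; Graphics -> period 2; Algebra -> period 3

Checking: Crypto(period 2) before Algebra(period 3); Physics(period 1) before Crypto(period 2); ML(period 1) before Crypto(period 2); Ethics(period 1) before Graphics(period 2); Crypto = Systems = period 2.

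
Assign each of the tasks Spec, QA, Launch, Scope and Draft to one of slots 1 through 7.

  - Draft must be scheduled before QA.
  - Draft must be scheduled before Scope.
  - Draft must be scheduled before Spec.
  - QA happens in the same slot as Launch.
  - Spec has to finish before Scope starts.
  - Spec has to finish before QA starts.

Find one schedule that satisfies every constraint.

Spec=2; Launch=3; Draft=1; QA=3; Scope=3

Checking: Spec(2) before QA(3); Draft(1) before Scope(3); Draft(1) before QA(3); Draft(1) before Spec(2); Spec(2) before Scope(3); QA = Launch = 3.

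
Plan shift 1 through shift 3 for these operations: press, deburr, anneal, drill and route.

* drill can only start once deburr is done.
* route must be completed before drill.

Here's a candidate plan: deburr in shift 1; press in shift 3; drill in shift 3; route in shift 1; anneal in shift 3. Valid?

drill can only start once deburr is done — holds.
route must be completed before drill — holds.

Valid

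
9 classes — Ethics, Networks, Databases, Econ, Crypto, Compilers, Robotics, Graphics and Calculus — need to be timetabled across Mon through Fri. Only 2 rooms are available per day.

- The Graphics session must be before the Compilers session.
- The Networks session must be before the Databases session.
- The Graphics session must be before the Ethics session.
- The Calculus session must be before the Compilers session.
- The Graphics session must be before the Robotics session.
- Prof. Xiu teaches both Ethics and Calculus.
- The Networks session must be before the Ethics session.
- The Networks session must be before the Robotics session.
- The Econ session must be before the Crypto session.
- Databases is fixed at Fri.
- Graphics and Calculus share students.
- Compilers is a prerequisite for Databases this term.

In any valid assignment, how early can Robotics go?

Tue

Precedence pushes Robotics to at least Tue.
Robotics at Tue is achievable: Ethics=Wed, Crypto=Fri, Graphics=Mon, Compilers=Wed, Networks=Mon, Databases=Fri, Calculus=Tue, Econ=Thu, Robotics=Tue.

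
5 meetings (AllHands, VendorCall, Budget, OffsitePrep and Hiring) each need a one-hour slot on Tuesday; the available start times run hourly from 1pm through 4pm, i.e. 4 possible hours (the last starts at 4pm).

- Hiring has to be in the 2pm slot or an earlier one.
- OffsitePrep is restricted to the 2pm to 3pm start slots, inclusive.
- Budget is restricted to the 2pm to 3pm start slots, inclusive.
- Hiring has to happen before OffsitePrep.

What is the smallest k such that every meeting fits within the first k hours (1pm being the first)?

2 hours

The precedence chain requires at least 2 distinct hours.
2 works (last occupied hour: 2pm): for example OffsitePrep -> 2pm; Hiring -> 1pm; VendorCall -> 1pm; Budget -> 2pm; AllHands -> 1pm.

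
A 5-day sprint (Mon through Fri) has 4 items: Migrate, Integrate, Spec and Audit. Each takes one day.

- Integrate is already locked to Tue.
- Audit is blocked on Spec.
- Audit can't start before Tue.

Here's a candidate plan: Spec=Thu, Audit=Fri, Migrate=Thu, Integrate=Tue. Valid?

Yes, all constraints hold

Integrate is already locked to Tue — holds.
Audit is blocked on Spec — holds.
Audit can't start before Tue — holds.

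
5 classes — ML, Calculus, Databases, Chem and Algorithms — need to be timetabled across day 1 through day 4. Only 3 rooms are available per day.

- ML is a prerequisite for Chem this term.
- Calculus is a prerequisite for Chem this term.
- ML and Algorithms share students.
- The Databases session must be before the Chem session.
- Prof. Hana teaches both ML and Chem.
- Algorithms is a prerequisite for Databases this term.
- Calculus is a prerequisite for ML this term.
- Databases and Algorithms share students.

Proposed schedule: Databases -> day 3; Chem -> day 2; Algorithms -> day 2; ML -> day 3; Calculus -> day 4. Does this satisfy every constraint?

Invalid. Calculus is a prerequisite for Chem this term.

Calculus is a prerequisite for Chem this term — violated.
Prof. Hana teaches both ML and Chem — holds.
The Databases session must be before the Chem session — violated.
Databases and Algorithms share students — holds.
Algorithms is a prerequisite for Databases this term — holds.
ML is a prerequisite for Chem this term — violated.
ML and Algorithms share students — holds.
Calculus is a prerequisite for ML this term — violated.
Only 3 rooms are available per day — holds.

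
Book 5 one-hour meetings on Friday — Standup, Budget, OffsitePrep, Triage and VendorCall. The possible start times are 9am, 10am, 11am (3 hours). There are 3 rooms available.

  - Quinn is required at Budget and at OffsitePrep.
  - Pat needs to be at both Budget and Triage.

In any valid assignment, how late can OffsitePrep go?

OffsitePrep at 11am is achievable: VendorCall -> 9am, Standup -> 9am, Triage -> 10am, Budget -> 9am, OffsitePrep -> 11am.

11am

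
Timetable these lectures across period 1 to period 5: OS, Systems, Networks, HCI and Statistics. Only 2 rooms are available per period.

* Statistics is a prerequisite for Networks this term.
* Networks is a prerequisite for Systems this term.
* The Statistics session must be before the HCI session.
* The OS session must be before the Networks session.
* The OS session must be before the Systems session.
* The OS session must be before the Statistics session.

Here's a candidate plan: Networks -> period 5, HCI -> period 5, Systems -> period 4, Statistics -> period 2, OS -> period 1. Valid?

The OS session must be before the Statistics session — holds.
The OS session must be before the Networks session — holds.
Networks is a prerequisite for Systems this term — violated.
The OS session must be before the Systems session — holds.
Statistics is a prerequisite for Networks this term — holds.
Only 2 rooms are available per period — holds.
The Statistics session must be before the HCI session — holds.

Invalid. Networks is a prerequisite for Systems this term.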